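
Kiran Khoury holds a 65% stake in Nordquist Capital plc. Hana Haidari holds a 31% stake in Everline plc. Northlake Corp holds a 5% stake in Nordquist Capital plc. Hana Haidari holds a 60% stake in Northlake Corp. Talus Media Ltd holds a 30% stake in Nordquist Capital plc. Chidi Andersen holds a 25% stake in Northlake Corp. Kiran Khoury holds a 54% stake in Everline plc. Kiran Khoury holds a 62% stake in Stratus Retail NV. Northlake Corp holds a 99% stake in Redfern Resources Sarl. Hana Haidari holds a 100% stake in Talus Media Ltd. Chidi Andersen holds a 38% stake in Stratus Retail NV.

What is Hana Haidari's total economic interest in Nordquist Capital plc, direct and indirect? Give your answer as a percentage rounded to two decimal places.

33.00%

Hana reaches Nordquist along 2 paths.
Via Talus: 100% × 30% = 30%.
Via Northlake: 60% × 5% = 3%.
Total: 30% + 3% = 33%.
Rounded: 33.00%.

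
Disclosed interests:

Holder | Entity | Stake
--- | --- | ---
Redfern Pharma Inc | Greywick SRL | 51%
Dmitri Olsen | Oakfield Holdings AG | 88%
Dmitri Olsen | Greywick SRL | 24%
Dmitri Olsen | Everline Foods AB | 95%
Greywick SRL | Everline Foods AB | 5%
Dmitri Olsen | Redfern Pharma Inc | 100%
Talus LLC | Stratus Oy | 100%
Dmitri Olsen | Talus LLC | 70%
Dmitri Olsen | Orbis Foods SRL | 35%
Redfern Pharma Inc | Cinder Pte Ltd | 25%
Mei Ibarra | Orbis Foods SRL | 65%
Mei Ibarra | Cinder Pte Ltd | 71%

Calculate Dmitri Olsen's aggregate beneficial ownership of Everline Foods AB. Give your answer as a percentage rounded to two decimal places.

Dmitri reaches Everline along 3 paths.
Direct stake: 95% = 95%.
Via Redfern → Greywick: 100% × 51% × 5% = 2.55%.
Via Greywick: 24% × 5% = 1.2%.
Total: 95% + 2.55% + 1.2% = 98.75%.

98.75%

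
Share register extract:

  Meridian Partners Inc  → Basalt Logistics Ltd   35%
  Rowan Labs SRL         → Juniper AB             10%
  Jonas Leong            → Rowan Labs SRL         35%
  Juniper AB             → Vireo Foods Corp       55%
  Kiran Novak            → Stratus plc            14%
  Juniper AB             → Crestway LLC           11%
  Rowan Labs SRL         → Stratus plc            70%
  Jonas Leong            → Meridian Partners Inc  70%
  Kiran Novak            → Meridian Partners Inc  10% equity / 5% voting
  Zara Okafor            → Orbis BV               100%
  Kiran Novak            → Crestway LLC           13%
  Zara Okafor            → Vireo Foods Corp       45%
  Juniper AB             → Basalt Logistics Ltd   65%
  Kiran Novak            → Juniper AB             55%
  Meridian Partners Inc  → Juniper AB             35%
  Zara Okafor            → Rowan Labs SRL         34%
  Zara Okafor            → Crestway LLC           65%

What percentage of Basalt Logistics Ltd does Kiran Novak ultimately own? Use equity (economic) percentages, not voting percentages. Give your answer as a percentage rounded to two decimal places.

Kiran reaches Basalt along 3 paths.
Via Juniper: 55% × 65% = 35.75%.
Via Meridian → Juniper: 10% × 35% × 65% = 2.275%.
Via Meridian: 10% × 35% = 3.5%.
Total: 35.75% + 2.275% + 3.5% = 41.525%.
Rounded: 41.53%.

41.53%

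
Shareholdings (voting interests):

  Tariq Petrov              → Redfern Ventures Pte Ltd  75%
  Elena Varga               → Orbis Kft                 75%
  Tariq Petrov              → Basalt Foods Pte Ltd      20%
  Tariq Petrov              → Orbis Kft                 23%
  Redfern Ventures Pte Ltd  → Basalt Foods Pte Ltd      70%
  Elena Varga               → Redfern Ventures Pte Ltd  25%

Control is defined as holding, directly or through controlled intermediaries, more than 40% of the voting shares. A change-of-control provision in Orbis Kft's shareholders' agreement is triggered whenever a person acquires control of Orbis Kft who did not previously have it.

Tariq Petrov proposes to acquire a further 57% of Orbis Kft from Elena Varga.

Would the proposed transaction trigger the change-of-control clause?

The purchase adds only to Tariq's holdings (Elena's stake shrinks), so Tariq is the only person who could newly come to control Orbis.
Tariq holds 75% of Redfern, so Tariq controls Redfern.
Redfern and Tariq together hold 70% + 20% = 90% of Basalt, so Tariq controls Basalt.
In Orbis, Tariq's side holds only 23%, not > 40%.
So before the transaction, Tariq does not control Orbis.
After the purchase, Tariq's direct stake in Orbis rises to 23% + 57% = 80%, and Elena's stake falls to 18%.
Tariq holds 80% of Orbis, so Tariq controls Orbis.
Tariq did not control Orbis before and does after, so the clause is triggered.

Yes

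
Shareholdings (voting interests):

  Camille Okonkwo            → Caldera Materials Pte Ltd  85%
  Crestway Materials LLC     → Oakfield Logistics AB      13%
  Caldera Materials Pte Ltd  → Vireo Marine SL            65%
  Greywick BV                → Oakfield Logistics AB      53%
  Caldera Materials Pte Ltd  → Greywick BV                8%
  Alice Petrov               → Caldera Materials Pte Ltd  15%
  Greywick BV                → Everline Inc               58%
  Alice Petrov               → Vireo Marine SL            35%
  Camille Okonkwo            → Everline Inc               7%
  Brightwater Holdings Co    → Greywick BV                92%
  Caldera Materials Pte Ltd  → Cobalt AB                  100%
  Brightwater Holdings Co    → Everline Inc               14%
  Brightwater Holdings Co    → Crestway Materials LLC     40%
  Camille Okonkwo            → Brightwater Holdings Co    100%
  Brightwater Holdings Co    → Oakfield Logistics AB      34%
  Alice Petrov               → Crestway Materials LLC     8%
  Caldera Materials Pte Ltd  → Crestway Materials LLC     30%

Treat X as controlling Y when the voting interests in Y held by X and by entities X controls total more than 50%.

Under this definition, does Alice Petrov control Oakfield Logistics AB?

Alice's largest direct stake is 35% in Vireo, which does not meet the threshold, so Alice controls no company.
Neither Alice nor any entity Alice controls holds any voting interest in Oakfield.
So Alice does not control Oakfield.

No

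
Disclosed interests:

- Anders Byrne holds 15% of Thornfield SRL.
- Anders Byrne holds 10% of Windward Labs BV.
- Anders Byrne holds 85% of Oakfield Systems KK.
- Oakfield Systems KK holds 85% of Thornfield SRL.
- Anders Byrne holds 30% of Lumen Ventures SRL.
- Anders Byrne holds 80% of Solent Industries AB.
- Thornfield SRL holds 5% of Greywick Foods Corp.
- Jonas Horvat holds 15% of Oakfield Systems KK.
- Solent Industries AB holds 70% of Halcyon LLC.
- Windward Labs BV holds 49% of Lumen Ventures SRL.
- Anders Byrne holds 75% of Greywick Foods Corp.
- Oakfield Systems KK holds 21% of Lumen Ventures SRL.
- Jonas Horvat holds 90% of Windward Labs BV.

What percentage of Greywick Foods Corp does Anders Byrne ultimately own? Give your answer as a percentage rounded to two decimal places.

Anders reaches Greywick along 3 paths.
Direct stake: 75% = 75%.
Via Thornfield: 15% × 5% = 0.75%.
Via Oakfield → Thornfield: 85% × 85% × 5% = 3.6125%.
Total: 75% + 0.75% + 3.6125% = 79.3625%.
Rounded: 79.36%.

79.36%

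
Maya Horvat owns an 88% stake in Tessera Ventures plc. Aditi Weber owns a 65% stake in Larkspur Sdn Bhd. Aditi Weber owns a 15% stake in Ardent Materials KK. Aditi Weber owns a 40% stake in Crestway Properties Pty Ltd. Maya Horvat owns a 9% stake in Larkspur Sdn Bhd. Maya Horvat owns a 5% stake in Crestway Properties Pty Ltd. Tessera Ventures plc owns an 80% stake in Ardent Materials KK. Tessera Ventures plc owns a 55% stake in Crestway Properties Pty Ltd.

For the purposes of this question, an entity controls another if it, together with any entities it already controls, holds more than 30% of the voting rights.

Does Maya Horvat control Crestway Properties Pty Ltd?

Yes

Maya holds 88% of Tessera, so Maya controls Tessera.
Tessera and Maya together hold 55% + 5% = 60% of Crestway, so Maya controls Crestway.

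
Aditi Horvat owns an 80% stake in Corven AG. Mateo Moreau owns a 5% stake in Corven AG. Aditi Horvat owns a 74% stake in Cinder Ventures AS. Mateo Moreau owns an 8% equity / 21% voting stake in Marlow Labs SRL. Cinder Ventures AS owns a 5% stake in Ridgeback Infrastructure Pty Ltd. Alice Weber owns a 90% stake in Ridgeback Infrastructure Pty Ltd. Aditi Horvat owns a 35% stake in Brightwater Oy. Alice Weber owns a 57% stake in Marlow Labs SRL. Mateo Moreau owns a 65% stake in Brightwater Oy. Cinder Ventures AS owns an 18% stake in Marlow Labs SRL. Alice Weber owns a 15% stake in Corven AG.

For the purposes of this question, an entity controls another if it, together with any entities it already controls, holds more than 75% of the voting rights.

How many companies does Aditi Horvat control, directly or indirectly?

1

Aditi holds 80% of Corven, so Aditi controls Corven.
No other company's threshold is met.
Aditi controls 1 company.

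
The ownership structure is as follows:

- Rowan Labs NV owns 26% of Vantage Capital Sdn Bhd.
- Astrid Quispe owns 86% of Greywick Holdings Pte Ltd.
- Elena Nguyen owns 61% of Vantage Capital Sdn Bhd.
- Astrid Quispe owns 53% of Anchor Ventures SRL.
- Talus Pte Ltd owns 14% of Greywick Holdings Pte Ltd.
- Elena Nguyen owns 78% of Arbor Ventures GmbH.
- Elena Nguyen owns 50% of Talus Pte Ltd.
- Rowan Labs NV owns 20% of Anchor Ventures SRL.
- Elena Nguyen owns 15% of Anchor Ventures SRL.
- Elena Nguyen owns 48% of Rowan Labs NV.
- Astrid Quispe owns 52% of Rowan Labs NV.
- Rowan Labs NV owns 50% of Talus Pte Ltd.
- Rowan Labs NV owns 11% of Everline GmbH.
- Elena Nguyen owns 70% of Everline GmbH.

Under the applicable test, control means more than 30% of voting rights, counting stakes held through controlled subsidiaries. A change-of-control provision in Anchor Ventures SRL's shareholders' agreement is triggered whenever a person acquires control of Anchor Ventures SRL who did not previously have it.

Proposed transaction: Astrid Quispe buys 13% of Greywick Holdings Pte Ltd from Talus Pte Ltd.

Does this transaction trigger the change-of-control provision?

No

The purchase adds only to Astrid's holdings (Talus's stake shrinks), so Astrid is the only person who could newly come to control Anchor.
Astrid holds 52% of Rowan, so Astrid controls Rowan.
Rowan and Astrid together hold 20% + 53% = 73% of Anchor, so Astrid controls Anchor.
So Astrid already controls Anchor before the transaction.
After the purchase, Astrid's direct stake in Greywick rises to 86% + 13% = 99%, and Talus's stake falls to 1%.
Astrid controlled Anchor already, so this is not a new person acquiring control; every other person's position is unchanged or reduced.
No new person acquires control, so the clause is not triggered.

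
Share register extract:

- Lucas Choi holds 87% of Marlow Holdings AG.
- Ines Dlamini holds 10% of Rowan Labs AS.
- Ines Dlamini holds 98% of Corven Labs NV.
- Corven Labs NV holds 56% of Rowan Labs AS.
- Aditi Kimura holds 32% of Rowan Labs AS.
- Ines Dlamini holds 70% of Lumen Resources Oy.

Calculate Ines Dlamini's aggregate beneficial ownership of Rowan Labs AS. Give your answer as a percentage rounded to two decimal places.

64.88%

Ines reaches Rowan along 2 paths.
Via Corven: 98% × 56% = 54.88%.
Direct stake: 10% = 10%.
Total: 54.88% + 10% = 64.88%.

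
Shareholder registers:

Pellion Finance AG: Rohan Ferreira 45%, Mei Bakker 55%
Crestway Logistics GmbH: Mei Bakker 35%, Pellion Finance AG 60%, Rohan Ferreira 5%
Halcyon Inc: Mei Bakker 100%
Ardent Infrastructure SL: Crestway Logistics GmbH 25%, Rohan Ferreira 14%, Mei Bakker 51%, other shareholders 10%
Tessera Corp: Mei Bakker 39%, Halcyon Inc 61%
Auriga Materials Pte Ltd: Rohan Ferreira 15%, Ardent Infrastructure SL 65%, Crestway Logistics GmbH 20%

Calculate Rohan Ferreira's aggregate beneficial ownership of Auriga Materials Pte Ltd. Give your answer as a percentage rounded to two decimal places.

35.70%

Rohan reaches Auriga along 6 paths.
Direct stake: 15% = 15%.
Via Pellion → Crestway → Ardent: 45% × 60% × 25% × 65% = 4.3875%.
Via Crestway → Ardent: 5% × 25% × 65% = 0.8125%.
Via Ardent: 14% × 65% = 9.1%.
Via Pellion → Crestway: 45% × 60% × 20% = 5.4%.
Via Crestway: 5% × 20% = 1%.
Total: 15% + 4.3875% + 0.8125% + 9.1% + 5.4% + 1% = 35.7%.
Rounded: 35.70%.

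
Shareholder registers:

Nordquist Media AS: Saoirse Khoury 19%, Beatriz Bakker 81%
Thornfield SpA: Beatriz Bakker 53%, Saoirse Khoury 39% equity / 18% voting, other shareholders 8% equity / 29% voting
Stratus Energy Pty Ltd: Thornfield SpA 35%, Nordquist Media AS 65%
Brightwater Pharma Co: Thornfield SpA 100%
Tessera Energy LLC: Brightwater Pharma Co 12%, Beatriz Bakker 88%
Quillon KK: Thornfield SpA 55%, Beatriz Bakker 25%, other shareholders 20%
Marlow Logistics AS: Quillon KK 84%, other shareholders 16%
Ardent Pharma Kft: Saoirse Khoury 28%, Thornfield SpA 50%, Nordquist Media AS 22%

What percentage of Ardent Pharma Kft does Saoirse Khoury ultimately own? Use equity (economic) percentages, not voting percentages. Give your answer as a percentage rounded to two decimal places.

51.68%

Saoirse reaches Ardent along 3 paths.
Direct stake: 28% = 28%.
Via Thornfield: 39% × 50% = 19.5%.
Via Nordquist: 19% × 22% = 4.18%.
Total: 28% + 19.5% + 4.18% = 51.68%.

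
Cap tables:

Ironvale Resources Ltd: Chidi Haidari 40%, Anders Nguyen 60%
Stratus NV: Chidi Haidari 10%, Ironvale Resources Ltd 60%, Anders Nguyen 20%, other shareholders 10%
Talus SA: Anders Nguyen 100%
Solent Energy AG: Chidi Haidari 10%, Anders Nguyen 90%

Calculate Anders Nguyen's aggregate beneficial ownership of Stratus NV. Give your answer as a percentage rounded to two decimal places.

56.00%

Anders reaches Stratus along 2 paths.
Via Ironvale: 60% × 60% = 36%.
Direct stake: 20% = 20%.
Total: 36% + 20% = 56%.
Rounded: 56.00%.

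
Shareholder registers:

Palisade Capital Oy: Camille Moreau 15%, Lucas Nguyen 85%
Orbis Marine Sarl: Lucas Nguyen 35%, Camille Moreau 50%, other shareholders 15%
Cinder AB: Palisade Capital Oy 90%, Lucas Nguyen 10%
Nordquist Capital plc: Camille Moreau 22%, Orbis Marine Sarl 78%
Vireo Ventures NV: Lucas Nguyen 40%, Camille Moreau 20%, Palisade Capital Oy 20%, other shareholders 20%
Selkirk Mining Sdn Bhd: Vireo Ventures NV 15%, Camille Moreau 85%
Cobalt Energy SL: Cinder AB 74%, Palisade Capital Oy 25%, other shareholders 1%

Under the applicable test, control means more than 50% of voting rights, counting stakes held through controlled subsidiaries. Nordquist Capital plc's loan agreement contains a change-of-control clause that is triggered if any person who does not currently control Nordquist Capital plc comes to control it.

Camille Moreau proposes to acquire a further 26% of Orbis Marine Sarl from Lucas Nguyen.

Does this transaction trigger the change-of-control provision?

The purchase adds only to Camille's holdings (Lucas's stake shrinks), so Camille is the only person who could newly come to control Nordquist.
Camille holds 85% of Selkirk, so Camille controls Selkirk.
In Nordquist, Camille's side holds only 22%, not > 50%.
So before the transaction, Camille does not control Nordquist.
After the purchase, Camille's direct stake in Orbis rises to 50% + 26% = 76%, and Lucas's stake falls to 9%.
Camille holds 76% of Orbis, so Camille controls Orbis.
Camille and Orbis together hold 22% + 78% = 100% of Nordquist, so Camille controls Nordquist.
Camille did not control Nordquist before and does after, so the clause is triggered.

Yes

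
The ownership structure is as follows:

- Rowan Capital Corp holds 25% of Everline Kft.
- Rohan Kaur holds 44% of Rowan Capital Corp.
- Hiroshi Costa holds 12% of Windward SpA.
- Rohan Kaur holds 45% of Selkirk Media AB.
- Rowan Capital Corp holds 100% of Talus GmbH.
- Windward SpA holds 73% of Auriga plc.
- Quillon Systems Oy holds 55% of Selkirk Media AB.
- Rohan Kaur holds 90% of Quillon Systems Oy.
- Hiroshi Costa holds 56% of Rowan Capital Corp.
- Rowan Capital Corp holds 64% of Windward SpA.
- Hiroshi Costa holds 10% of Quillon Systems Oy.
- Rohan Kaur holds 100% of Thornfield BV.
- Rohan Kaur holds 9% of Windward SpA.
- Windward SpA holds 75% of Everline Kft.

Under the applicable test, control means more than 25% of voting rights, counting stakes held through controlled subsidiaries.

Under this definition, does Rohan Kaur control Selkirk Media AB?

Yes

Rohan holds 90% of Quillon, so Rohan controls Quillon.
Rohan and Quillon together hold 45% + 55% = 100% of Selkirk, so Rohan controls Selkirk.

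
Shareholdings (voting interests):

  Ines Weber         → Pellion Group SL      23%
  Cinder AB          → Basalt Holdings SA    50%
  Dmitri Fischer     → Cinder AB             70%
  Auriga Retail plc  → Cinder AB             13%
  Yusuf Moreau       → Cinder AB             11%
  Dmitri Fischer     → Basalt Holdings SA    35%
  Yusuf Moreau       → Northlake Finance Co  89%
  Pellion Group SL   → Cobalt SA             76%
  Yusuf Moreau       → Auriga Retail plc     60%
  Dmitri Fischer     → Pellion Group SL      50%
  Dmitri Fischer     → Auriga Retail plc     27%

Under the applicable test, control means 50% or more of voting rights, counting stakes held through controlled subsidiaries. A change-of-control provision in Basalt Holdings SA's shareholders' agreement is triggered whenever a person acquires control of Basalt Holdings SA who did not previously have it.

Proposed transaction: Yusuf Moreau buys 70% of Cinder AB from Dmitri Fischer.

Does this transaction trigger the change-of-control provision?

The purchase adds only to Yusuf's holdings (Dmitri's stake shrinks), so Yusuf is the only person who could newly come to control Basalt.
Yusuf holds 60% of Auriga, so Yusuf controls Auriga.
Yusuf holds 89% of Northlake, so Yusuf controls Northlake.
Neither Yusuf nor any entity Yusuf controls holds any voting interest in Basalt.
So before the transaction, Yusuf does not control Basalt.
After the purchase, Yusuf's direct stake in Cinder rises to 11% + 70% = 81%, and Dmitri's stake falls to 0%.
Yusuf and Auriga together hold 81% + 13% = 94% of Cinder, so Yusuf controls Cinder.
Cinder holds 50% of Basalt, so Yusuf controls Basalt.
Yusuf did not control Basalt before and does after, so the clause is triggered.

Yes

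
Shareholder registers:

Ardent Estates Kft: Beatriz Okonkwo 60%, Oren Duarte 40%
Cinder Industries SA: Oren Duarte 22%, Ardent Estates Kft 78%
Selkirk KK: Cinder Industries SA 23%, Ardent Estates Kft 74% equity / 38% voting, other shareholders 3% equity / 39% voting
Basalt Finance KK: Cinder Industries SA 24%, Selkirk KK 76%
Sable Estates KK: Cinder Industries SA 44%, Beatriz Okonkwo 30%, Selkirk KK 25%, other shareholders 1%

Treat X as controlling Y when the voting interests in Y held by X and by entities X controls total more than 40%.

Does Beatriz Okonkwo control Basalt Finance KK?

Beatriz holds 60% of Ardent, so Beatriz controls Ardent.
Ardent holds 78% of Cinder, so Beatriz controls Cinder.
Cinder and Ardent together hold 23% + 38% = 61% of Selkirk, so Beatriz controls Selkirk.
Cinder and Selkirk together hold 24% + 76% = 100% of Basalt, so Beatriz controls Basalt.

Yes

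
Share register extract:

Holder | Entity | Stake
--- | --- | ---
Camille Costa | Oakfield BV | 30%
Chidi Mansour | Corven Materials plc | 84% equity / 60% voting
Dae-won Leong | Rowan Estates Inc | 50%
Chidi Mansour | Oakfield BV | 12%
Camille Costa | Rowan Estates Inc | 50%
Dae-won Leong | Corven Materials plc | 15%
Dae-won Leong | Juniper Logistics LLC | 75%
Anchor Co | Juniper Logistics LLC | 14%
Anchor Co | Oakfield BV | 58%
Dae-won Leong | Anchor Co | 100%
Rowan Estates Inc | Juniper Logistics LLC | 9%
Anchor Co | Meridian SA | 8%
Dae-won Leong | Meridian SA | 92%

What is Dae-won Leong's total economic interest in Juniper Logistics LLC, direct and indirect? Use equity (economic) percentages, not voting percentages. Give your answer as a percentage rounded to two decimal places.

93.50%

Dae-won reaches Juniper along 3 paths.
Via Rowan: 50% × 9% = 4.5%.
Direct stake: 75% = 75%.
Via Anchor: 100% × 14% = 14%.
Total: 4.5% + 75% + 14% = 93.5%.
Rounded: 93.50%.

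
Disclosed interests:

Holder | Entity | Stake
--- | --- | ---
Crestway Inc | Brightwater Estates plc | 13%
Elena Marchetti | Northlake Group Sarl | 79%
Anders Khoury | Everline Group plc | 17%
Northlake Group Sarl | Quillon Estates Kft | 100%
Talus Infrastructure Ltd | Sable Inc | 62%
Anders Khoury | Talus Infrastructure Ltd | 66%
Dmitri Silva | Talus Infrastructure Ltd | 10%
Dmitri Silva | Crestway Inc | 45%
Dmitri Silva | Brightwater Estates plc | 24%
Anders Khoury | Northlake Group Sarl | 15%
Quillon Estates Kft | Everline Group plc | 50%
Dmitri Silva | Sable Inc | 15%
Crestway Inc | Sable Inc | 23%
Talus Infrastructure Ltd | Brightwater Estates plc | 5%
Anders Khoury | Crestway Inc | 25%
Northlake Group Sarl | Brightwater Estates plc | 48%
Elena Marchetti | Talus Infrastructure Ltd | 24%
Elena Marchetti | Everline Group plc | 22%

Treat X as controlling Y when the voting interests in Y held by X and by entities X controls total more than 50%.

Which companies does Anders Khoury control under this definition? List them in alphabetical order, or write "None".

Anders holds 66% of Talus, so Anders controls Talus.
Talus holds 62% of Sable, so Anders controls Sable.
No other company's threshold is met.

Sable Inc, Talus Infrastructure Ltd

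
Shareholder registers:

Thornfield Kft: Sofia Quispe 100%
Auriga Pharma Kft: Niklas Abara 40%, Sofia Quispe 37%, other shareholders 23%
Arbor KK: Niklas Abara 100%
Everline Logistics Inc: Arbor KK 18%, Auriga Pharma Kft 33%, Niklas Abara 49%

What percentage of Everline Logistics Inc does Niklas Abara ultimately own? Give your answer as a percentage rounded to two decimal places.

80.20%

Niklas reaches Everline along 3 paths.
Via Arbor: 100% × 18% = 18%.
Via Auriga: 40% × 33% = 13.2%.
Direct stake: 49% = 49%.
Total: 18% + 13.2% + 49% = 80.2%.
Rounded: 80.20%.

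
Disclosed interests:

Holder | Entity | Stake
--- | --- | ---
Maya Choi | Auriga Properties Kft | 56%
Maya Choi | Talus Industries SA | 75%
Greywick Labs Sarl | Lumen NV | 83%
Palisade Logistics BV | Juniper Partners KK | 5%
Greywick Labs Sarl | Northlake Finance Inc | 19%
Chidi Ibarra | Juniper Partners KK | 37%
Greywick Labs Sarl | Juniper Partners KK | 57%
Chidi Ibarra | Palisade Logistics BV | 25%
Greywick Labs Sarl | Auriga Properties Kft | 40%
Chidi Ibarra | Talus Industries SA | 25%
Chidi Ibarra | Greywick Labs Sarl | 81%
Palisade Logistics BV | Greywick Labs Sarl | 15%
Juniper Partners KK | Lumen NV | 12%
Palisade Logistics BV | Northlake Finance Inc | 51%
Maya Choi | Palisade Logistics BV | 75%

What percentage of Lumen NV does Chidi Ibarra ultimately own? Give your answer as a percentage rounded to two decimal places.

80.73%

Chidi reaches Lumen along 6 paths.
Via Palisade → Greywick: 25% × 15% × 83% = 3.1125%.
Via Greywick: 81% × 83% = 67.23%.
Via Palisade → Juniper: 25% × 5% × 12% = 0.15%.
Via Juniper: 37% × 12% = 4.44%.
Via Palisade → Greywick → Juniper: 25% × 15% × 57% × 12% = 0.2565%.
Via Greywick → Juniper: 81% × 57% × 12% = 5.5404%.
Total: 3.1125% + 67.23% + 0.15% + 4.44% + 0.2565% + 5.5404% = 80.7294%.
Rounded: 80.73%.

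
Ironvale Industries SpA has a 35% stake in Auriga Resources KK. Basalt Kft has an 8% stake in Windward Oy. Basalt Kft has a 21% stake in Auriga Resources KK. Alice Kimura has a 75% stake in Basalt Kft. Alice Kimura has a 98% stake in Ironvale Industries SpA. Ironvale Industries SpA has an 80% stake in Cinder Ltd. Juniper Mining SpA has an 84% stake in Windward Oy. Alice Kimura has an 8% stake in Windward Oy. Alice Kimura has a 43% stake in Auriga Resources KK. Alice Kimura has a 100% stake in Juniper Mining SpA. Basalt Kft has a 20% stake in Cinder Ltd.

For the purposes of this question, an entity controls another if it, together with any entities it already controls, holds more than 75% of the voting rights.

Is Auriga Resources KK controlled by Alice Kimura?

Yes

Alice holds 98% of Ironvale, so Alice controls Ironvale.
Alice and Ironvale together hold 43% + 35% = 78% of Auriga, so Alice controls Auriga.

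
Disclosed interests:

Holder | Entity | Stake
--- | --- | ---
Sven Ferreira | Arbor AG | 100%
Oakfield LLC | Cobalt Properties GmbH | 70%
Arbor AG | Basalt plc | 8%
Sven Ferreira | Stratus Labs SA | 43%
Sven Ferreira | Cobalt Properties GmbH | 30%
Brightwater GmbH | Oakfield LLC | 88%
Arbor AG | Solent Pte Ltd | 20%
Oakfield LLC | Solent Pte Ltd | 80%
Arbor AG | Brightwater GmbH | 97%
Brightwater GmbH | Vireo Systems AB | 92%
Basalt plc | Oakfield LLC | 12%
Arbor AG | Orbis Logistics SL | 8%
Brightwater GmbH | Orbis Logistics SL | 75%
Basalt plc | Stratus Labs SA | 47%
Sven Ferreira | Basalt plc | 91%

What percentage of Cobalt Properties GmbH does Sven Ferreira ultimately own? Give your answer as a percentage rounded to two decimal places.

Sven reaches Cobalt along 4 paths.
Direct stake: 30% = 30%.
Via Arbor → Basalt → Oakfield: 100% × 8% × 12% × 70% = 0.672%.
Via Basalt → Oakfield: 91% × 12% × 70% = 7.644%.
Via Arbor → Brightwater → Oakfield: 100% × 97% × 88% × 70% = 59.752%.
Total: 30% + 0.672% + 7.644% + 59.752% = 98.068%.
Rounded: 98.07%.

98.07%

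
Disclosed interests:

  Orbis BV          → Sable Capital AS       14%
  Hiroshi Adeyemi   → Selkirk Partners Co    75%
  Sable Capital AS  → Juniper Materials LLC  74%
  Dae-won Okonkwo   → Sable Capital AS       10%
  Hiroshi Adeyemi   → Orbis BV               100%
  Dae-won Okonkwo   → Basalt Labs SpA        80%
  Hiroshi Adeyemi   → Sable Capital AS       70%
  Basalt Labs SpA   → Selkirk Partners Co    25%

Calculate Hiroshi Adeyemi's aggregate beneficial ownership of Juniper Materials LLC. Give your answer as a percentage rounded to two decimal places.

62.16%

Hiroshi reaches Juniper along 2 paths.
Via Sable: 70% × 74% = 51.8%.
Via Orbis → Sable: 100% × 14% × 74% = 10.36%.
Total: 51.8% + 10.36% = 62.16%.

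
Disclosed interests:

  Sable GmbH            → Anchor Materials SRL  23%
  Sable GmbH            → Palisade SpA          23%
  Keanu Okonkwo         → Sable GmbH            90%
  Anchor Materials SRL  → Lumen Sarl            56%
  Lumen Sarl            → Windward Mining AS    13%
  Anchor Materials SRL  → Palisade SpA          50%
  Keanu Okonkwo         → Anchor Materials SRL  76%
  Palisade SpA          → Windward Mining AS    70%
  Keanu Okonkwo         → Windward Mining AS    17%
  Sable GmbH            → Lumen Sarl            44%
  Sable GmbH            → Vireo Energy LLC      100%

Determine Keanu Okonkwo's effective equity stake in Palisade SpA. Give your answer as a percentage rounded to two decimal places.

69.05%

Keanu reaches Palisade along 3 paths.
Via Sable: 90% × 23% = 20.7%.
Via Sable → Anchor: 90% × 23% × 50% = 10.35%.
Via Anchor: 76% × 50% = 38%.
Total: 20.7% + 10.35% + 38% = 69.05%.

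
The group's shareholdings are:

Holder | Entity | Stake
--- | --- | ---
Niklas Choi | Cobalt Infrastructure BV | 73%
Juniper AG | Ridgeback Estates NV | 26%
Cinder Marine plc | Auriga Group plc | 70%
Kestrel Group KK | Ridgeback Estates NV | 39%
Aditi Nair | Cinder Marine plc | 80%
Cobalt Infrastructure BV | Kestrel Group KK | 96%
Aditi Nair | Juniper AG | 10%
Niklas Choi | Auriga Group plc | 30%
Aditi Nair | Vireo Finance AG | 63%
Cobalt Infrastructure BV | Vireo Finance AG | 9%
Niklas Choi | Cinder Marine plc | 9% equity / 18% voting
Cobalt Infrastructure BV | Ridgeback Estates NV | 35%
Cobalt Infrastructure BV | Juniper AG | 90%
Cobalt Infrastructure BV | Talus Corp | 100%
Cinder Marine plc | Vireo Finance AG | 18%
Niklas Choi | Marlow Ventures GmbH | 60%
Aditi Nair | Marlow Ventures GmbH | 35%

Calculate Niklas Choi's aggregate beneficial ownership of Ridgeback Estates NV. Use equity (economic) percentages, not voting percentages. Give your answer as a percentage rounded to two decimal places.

69.96%

Niklas reaches Ridgeback along 3 paths.
Via Cobalt → Kestrel: 73% × 96% × 39% = 27.3312%.
Via Cobalt: 73% × 35% = 25.55%.
Via Cobalt → Juniper: 73% × 90% × 26% = 17.082%.
Total: 27.3312% + 25.55% + 17.082% = 69.9632%.
Rounded: 69.96%.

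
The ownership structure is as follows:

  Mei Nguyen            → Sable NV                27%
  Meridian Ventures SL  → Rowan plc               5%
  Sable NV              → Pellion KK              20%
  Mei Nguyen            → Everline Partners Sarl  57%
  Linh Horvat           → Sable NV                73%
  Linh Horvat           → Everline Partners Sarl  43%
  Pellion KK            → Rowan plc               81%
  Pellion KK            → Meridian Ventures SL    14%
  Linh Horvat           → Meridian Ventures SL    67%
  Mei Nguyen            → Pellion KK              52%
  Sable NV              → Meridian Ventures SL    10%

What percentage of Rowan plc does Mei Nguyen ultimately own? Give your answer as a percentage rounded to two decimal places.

Mei reaches Rowan along 5 paths.
Via Sable → Pellion → Meridian: 27% × 20% × 14% × 5% = 0.0378%.
Via Pellion → Meridian: 52% × 14% × 5% = 0.364%.
Via Sable → Meridian: 27% × 10% × 5% = 0.135%.
Via Sable → Pellion: 27% × 20% × 81% = 4.374%.
Via Pellion: 52% × 81% = 42.12%.
Total: 0.0378% + 0.364% + 0.135% + 4.374% + 42.12% = 47.0308%.
Rounded: 47.03%.

47.03%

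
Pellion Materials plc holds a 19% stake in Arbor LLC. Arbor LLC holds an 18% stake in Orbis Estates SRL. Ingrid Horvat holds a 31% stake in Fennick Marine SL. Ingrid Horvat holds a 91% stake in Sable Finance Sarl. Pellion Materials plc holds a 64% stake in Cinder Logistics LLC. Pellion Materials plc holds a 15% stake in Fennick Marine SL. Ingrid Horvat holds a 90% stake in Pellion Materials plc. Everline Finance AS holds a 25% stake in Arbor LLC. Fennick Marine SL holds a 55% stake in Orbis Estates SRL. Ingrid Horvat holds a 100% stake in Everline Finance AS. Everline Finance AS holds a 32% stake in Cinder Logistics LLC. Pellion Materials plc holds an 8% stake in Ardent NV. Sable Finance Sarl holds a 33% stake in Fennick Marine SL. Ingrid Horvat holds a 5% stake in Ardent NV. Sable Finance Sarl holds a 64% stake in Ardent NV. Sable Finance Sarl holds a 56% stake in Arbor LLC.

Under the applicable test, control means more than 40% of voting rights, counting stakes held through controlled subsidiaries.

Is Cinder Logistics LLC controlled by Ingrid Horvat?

Yes

Ingrid holds 100% of Everline, so Ingrid controls Everline.
Ingrid holds 90% of Pellion, so Ingrid controls Pellion.
Everline and Pellion together hold 32% + 64% = 96% of Cinder, so Ingrid controls Cinder.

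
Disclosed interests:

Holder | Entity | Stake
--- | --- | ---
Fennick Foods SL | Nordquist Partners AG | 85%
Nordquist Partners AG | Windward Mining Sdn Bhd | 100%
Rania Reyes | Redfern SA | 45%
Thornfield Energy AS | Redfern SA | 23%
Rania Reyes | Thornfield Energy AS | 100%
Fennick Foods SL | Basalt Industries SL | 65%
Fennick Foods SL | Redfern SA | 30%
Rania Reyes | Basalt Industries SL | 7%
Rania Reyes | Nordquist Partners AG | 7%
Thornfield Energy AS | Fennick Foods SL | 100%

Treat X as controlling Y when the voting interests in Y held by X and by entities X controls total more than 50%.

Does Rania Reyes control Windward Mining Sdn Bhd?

Yes

Rania holds 100% of Thornfield, so Rania controls Thornfield.
Thornfield holds 100% of Fennick, so Rania controls Fennick.
Rania and Fennick together hold 7% + 85% = 92% of Nordquist, so Rania controls Nordquist.
Nordquist holds 100% of Windward, so Rania controls Windward.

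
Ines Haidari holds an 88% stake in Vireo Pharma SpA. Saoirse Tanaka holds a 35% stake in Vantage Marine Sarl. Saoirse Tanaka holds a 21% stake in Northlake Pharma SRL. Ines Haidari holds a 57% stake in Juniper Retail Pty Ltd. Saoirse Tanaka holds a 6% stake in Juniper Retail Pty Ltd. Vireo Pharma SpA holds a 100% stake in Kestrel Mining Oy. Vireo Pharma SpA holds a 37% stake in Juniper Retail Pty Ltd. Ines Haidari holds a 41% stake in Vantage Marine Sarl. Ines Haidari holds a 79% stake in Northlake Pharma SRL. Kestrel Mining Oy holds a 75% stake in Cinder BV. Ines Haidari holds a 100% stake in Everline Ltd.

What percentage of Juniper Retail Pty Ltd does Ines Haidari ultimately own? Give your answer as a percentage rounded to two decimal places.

Ines reaches Juniper along 2 paths.
Via Vireo: 88% × 37% = 32.56%.
Direct stake: 57% = 57%.
Total: 32.56% + 57% = 89.56%.

89.56%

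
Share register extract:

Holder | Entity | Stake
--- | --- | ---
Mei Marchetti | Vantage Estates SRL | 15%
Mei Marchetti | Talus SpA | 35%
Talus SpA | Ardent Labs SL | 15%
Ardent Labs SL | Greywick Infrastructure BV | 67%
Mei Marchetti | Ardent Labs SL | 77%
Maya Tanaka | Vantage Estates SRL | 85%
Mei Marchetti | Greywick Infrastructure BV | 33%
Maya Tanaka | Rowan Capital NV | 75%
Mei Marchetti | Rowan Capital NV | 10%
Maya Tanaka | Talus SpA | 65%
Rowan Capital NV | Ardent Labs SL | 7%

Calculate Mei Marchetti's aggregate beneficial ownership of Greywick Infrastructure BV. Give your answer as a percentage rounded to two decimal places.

Mei reaches Greywick along 4 paths.
Via Talus → Ardent: 35% × 15% × 67% = 3.5175%.
Via Rowan → Ardent: 10% × 7% × 67% = 0.469%.
Via Ardent: 77% × 67% = 51.59%.
Direct stake: 33% = 33%.
Total: 3.5175% + 0.469% + 51.59% + 33% = 88.5765%.
Rounded: 88.58%.

88.58%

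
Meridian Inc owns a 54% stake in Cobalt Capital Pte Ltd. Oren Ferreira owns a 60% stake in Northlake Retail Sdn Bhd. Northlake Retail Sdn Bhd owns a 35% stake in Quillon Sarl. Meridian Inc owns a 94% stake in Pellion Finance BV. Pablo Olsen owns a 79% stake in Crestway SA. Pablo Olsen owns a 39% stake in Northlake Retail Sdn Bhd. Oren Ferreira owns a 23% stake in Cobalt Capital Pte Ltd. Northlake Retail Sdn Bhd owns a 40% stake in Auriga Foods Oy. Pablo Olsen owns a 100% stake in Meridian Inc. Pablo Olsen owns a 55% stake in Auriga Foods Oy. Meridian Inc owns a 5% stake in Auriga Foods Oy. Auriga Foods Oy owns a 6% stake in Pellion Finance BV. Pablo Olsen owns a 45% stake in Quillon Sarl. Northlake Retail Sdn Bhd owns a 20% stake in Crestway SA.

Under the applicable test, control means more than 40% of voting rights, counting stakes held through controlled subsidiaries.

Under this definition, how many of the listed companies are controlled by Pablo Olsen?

6

Pablo holds 100% of Meridian, so Pablo controls Meridian.
Pablo holds 79% of Crestway, so Pablo controls Crestway.
Pablo holds 45% of Quillon, so Pablo controls Quillon.
Pablo and Meridian together hold 55% + 5% = 60% of Auriga, so Pablo controls Auriga.
Meridian holds 54% of Cobalt, so Pablo controls Cobalt.
Auriga and Meridian together hold 6% + 94% = 100% of Pellion, so Pablo controls Pellion.
No other company's threshold is met.
Pablo controls 6 companies.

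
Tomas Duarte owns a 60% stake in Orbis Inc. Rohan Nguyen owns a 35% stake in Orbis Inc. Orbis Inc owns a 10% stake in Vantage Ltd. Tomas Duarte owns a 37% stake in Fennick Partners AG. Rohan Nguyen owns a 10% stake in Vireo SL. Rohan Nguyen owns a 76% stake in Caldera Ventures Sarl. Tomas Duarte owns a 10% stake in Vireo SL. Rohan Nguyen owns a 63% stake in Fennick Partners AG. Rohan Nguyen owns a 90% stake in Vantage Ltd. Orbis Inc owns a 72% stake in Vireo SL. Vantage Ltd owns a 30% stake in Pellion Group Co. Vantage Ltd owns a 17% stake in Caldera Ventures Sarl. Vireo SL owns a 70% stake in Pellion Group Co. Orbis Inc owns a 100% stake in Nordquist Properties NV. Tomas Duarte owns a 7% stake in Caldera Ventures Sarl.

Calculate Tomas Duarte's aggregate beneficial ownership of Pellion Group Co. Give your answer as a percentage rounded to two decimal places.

Tomas reaches Pellion along 3 paths.
Via Vireo: 10% × 70% = 7%.
Via Orbis → Vireo: 60% × 72% × 70% = 30.24%.
Via Orbis → Vantage: 60% × 10% × 30% = 1.8%.
Total: 7% + 30.24% + 1.8% = 39.04%.

39.04%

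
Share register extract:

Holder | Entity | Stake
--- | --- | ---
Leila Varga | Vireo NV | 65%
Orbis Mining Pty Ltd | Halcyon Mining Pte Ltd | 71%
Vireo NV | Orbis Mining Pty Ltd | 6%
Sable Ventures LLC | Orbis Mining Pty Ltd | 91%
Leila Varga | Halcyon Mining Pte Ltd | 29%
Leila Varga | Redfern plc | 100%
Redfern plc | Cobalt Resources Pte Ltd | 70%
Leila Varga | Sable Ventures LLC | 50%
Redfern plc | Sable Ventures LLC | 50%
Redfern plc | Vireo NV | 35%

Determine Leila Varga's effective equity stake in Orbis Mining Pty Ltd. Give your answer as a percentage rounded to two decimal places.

Leila reaches Orbis along 4 paths.
Via Redfern → Sable: 100% × 50% × 91% = 45.5%.
Via Sable: 50% × 91% = 45.5%.
Via Redfern → Vireo: 100% × 35% × 6% = 2.1%.
Via Vireo: 65% × 6% = 3.9%.
Total: 45.5% + 45.5% + 2.1% + 3.9% = 97%.
Rounded: 97.00%.

97.00%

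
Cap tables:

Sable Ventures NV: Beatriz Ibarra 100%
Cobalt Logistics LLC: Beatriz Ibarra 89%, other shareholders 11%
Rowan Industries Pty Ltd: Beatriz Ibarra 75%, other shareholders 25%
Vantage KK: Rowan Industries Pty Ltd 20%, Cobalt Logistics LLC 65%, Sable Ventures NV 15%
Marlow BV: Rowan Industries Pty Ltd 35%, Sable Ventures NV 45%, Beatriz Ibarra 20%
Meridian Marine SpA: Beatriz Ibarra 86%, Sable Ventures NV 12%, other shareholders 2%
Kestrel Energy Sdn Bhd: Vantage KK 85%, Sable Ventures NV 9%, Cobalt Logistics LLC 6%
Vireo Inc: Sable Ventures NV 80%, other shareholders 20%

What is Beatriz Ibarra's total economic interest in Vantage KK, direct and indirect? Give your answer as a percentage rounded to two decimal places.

87.85%

Beatriz reaches Vantage along 3 paths.
Via Rowan: 75% × 20% = 15%.
Via Cobalt: 89% × 65% = 57.85%.
Via Sable: 100% × 15% = 15%.
Total: 15% + 57.85% + 15% = 87.85%.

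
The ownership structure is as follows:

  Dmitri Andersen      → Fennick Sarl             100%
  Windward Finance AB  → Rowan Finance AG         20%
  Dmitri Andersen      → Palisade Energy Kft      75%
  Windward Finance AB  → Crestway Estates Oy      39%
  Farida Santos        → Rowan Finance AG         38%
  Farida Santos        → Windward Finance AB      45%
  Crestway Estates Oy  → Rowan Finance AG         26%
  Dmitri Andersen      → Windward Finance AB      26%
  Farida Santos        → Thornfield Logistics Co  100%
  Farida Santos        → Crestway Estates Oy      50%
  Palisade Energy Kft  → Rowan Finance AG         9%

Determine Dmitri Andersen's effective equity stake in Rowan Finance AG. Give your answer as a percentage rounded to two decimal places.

Dmitri reaches Rowan along 3 paths.
Via Windward → Crestway: 26% × 39% × 26% = 2.6364%.
Via Windward: 26% × 20% = 5.2%.
Via Palisade: 75% × 9% = 6.75%.
Total: 2.6364% + 5.2% + 6.75% = 14.5864%.
Rounded: 14.59%.

14.59%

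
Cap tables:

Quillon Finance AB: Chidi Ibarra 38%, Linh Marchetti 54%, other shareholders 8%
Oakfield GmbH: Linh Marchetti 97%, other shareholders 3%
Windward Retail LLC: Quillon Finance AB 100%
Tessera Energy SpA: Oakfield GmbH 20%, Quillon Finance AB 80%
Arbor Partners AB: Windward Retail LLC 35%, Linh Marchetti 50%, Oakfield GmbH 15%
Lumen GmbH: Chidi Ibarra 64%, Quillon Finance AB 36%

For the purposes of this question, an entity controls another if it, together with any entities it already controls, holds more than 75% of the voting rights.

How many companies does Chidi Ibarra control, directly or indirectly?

Chidi's largest direct stake is 64% in Lumen, which does not meet the threshold.
Chidi controls 0 companies.

0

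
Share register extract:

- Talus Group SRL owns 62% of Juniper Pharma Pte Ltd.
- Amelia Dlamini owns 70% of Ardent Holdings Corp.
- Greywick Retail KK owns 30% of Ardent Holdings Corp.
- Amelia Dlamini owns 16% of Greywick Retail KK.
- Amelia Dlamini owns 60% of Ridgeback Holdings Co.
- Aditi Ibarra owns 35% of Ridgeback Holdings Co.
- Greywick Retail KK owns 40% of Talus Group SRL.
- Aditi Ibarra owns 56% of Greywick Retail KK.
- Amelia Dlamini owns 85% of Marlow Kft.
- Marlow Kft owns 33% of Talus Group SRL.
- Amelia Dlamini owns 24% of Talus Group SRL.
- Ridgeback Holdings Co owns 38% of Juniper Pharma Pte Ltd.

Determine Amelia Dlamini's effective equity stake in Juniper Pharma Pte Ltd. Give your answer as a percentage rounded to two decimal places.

Amelia reaches Juniper along 4 paths.
Via Ridgeback: 60% × 38% = 22.8%.
Via Marlow → Talus: 85% × 33% × 62% = 17.391%.
Via Greywick → Talus: 16% × 40% × 62% = 3.968%.
Via Talus: 24% × 62% = 14.88%.
Total: 22.8% + 17.391% + 3.968% + 14.88% = 59.039%.
Rounded: 59.04%.

59.04%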